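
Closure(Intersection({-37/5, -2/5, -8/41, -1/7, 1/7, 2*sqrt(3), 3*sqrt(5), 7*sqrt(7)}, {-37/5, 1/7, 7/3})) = {-37/5, 1/7}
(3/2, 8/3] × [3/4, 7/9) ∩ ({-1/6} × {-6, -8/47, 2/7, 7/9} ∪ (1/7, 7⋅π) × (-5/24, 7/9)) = (3/2, 8/3] × [3/4, 7/9)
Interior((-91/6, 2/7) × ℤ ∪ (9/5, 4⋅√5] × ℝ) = (9/5, 4⋅√5) × (ℝ ∪ (ℝ \ ℤ))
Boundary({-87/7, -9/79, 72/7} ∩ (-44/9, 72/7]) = {-9/79, 72/7}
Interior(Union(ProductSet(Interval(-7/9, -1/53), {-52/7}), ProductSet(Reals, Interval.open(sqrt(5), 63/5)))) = ProductSet(Reals, Interval.open(sqrt(5), 63/5))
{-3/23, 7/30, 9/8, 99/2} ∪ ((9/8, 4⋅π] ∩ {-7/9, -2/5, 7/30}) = {-3/23, 7/30, 9/8, 99/2}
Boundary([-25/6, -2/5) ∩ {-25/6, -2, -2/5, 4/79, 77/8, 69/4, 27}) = {-25/6, -2}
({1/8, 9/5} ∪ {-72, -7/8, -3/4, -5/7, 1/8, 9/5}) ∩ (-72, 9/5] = {-7/8, -3/4, -5/7, 1/8, 9/5}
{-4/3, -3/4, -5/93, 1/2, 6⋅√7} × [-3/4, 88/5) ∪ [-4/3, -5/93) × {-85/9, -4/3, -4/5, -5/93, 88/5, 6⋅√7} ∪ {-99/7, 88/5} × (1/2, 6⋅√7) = ({-99/7, 88/5} × (1/2, 6⋅√7)) ∪ ({-4/3, -3/4, -5/93, 1/2, 6⋅√7} × [-3/4, 88/5)) ∪ ([-4/3, -5/93) × {-85/9, -4/3, -4/5, -5/93, 88/5, 6⋅√7})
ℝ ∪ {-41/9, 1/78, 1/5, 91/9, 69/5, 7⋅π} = ℝ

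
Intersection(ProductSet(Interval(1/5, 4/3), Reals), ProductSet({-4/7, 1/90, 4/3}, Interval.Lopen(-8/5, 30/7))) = ProductSet({4/3}, Interval.Lopen(-8/5, 30/7))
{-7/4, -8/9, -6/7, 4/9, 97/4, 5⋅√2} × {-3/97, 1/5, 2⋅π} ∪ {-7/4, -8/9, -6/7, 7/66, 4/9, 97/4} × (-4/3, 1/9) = ({-7/4, -8/9, -6/7, 7/66, 4/9, 97/4} × (-4/3, 1/9)) ∪ ({-7/4, -8/9, -6/7, 4/9, 97/4, 5⋅√2} × {-3/97, 1/5, 2⋅π})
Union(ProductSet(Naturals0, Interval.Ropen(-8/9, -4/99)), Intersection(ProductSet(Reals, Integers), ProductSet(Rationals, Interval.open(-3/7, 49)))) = Union(ProductSet(Naturals0, Interval.Ropen(-8/9, -4/99)), ProductSet(Rationals, Range(0, 49, 1)))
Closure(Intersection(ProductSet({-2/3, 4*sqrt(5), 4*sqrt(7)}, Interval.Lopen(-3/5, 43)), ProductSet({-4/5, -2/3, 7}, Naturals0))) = ProductSet({-2/3}, Range(0, 44, 1))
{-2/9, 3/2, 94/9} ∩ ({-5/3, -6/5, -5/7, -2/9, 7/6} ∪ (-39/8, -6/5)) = {-2/9}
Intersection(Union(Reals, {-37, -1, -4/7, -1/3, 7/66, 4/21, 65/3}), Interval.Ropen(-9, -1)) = Interval.Ropen(-9, -1)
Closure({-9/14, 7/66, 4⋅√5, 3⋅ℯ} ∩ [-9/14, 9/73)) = {-9/14, 7/66}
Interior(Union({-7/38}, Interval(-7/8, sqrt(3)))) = Interval.open(-7/8, sqrt(3))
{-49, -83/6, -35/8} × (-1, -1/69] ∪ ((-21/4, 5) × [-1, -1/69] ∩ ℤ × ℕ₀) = {-49, -83/6, -35/8} × (-1, -1/69]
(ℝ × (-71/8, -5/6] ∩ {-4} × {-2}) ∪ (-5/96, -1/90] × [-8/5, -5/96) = ({-4} × {-2}) ∪ ((-5/96, -1/90] × [-8/5, -5/96))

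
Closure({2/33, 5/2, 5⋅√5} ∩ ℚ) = {2/33, 5/2}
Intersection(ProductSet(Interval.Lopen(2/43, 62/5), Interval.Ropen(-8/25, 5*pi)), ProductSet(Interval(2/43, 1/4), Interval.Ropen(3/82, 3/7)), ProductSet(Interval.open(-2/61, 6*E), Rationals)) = ProductSet(Interval.Lopen(2/43, 1/4), Intersection(Interval.Ropen(3/82, 3/7), Rationals))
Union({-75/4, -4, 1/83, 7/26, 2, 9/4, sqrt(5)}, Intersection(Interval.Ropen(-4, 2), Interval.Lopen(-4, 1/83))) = Union({-75/4, 7/26, 2, 9/4, sqrt(5)}, Interval(-4, 1/83))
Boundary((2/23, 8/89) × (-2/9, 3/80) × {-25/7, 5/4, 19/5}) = (({2/23, 8/89} × [-2/9, 3/80]) ∪ ([2/23, 8/89] × {-2/9, 3/80}) ∪ ((2/23, 8/89) × (-2/9, 3/80))) × {-25/7, 5/4, 19/5}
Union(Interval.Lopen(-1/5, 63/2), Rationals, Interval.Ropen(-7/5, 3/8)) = Union(Interval(-7/5, 63/2), Rationals)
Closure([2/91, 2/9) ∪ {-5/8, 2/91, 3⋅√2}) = {-5/8, 3⋅√2} ∪ [2/91, 2/9]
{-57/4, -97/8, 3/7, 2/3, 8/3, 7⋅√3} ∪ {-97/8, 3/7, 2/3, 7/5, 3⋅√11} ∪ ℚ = ℚ ∪ {3⋅√11, 7⋅√3}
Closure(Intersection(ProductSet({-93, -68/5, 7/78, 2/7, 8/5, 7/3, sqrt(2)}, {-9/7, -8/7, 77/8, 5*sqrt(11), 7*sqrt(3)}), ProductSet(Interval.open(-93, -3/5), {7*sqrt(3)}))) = ProductSet({-68/5}, {7*sqrt(3)})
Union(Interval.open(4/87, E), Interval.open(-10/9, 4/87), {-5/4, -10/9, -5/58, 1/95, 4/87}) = Union({-5/4}, Interval.Ropen(-10/9, E))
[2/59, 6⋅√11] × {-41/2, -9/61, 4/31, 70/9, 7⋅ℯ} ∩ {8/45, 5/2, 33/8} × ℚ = {8/45, 5/2, 33/8} × {-41/2, -9/61, 4/31, 70/9}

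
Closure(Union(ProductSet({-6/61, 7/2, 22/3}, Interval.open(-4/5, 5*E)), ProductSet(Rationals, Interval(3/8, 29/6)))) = Union(ProductSet({-6/61, 7/2, 22/3}, Interval(-4/5, 5*E)), ProductSet(Reals, Interval(3/8, 29/6)))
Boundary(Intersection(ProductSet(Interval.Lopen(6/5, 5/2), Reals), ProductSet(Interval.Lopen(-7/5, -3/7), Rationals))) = EmptySet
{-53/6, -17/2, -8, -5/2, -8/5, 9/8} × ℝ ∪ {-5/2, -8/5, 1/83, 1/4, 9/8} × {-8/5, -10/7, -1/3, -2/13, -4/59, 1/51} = ({-53/6, -17/2, -8, -5/2, -8/5, 9/8} × ℝ) ∪ ({-5/2, -8/5, 1/83, 1/4, 9/8} × {-8/5, -10/7, -1/3, -2/13, -4/59, 1/51})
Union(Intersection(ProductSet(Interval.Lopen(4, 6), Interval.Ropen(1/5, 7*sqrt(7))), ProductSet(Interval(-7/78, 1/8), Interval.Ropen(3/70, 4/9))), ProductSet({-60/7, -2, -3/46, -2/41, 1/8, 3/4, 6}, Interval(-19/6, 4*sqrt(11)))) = ProductSet({-60/7, -2, -3/46, -2/41, 1/8, 3/4, 6}, Interval(-19/6, 4*sqrt(11)))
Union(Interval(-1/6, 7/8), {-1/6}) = Interval(-1/6, 7/8)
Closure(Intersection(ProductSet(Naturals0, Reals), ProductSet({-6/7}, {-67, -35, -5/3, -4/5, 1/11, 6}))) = EmptySet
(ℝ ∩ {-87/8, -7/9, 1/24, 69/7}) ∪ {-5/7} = {-87/8, -7/9, -5/7, 1/24, 69/7}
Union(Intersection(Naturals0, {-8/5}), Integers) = Integers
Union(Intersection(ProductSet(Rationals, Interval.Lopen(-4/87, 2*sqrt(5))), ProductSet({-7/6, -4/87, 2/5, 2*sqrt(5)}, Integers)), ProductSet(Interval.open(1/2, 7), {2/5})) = Union(ProductSet({-7/6, -4/87, 2/5}, Range(0, 5, 1)), ProductSet(Interval.open(1/2, 7), {2/5}))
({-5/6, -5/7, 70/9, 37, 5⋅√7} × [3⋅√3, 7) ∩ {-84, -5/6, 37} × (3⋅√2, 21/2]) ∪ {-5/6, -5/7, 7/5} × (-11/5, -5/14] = ({-5/6, -5/7, 7/5} × (-11/5, -5/14]) ∪ ({-5/6, 37} × [3⋅√3, 7))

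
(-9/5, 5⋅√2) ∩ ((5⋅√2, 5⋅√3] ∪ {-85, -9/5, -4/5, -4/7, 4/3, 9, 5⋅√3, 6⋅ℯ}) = {-4/5, -4/7, 4/3}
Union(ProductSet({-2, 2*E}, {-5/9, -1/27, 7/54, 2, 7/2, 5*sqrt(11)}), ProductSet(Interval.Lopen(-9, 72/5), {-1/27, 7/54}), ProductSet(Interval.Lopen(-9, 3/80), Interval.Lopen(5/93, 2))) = Union(ProductSet({-2, 2*E}, {-5/9, -1/27, 7/54, 2, 7/2, 5*sqrt(11)}), ProductSet(Interval.Lopen(-9, 3/80), Interval.Lopen(5/93, 2)), ProductSet(Interval.Lopen(-9, 72/5), {-1/27, 7/54}))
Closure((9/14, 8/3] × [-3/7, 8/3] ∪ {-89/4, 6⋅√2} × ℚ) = ({-89/4, 6⋅√2} × ℝ) ∪ ([9/14, 8/3] × [-3/7, 8/3])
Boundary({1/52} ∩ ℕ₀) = ∅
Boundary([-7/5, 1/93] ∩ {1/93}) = {1/93}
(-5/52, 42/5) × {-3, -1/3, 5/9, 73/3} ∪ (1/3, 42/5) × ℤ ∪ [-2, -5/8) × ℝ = ([-2, -5/8) × ℝ) ∪ ((1/3, 42/5) × ℤ) ∪ ((-5/52, 42/5) × {-3, -1/3, 5/9, 73/3})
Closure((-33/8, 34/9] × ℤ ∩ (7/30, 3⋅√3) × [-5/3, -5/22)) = [7/30, 34/9] × {-1}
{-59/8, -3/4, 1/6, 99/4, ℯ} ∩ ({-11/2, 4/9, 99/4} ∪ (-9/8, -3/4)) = {99/4}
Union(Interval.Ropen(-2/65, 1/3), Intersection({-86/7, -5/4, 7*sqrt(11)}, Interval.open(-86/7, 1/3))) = Union({-5/4}, Interval.Ropen(-2/65, 1/3))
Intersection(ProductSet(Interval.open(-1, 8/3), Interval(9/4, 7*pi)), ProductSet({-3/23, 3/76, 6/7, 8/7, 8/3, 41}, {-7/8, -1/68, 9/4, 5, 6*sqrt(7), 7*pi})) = ProductSet({-3/23, 3/76, 6/7, 8/7}, {9/4, 5, 6*sqrt(7), 7*pi})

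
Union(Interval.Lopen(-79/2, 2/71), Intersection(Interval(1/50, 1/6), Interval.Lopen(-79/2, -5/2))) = Interval.Lopen(-79/2, 2/71)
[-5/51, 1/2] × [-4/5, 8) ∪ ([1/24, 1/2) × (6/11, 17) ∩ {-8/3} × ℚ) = [-5/51, 1/2] × [-4/5, 8)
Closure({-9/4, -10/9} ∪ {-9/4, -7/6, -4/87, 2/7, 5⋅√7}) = {-9/4, -7/6, -10/9, -4/87, 2/7, 5⋅√7}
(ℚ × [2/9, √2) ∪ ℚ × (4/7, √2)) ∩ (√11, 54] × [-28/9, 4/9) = (ℚ ∩ (√11, 54]) × [2/9, 4/9)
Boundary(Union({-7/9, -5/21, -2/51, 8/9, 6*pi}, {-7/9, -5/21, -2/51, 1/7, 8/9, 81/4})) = {-7/9, -5/21, -2/51, 1/7, 8/9, 81/4, 6*pi}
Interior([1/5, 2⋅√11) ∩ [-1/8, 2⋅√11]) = (1/5, 2⋅√11)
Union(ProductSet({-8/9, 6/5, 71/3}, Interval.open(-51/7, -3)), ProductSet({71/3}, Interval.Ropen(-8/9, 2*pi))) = Union(ProductSet({71/3}, Interval.Ropen(-8/9, 2*pi)), ProductSet({-8/9, 6/5, 71/3}, Interval.open(-51/7, -3)))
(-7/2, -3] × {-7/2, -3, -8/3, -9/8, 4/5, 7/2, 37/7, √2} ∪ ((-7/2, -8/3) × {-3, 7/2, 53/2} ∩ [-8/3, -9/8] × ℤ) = (-7/2, -3] × {-7/2, -3, -8/3, -9/8, 4/5, 7/2, 37/7, √2}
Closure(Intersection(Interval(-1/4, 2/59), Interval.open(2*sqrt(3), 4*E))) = EmptySet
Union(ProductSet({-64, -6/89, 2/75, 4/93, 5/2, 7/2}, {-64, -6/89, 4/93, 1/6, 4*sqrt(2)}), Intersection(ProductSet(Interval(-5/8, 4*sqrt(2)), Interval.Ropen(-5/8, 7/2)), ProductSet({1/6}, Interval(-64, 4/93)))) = Union(ProductSet({1/6}, Interval(-5/8, 4/93)), ProductSet({-64, -6/89, 2/75, 4/93, 5/2, 7/2}, {-64, -6/89, 4/93, 1/6, 4*sqrt(2)}))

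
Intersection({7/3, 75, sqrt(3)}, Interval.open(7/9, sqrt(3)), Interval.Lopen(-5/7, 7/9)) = EmptySet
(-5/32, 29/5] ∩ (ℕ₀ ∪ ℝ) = (-5/32, 29/5]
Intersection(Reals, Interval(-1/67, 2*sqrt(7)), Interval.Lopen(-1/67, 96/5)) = Interval.Lopen(-1/67, 2*sqrt(7))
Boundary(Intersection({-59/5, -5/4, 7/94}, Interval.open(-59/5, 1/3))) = {-5/4, 7/94}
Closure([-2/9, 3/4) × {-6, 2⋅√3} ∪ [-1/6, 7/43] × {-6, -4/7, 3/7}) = ([-1/6, 7/43] × {-6, -4/7, 3/7}) ∪ ([-2/9, 3/4] × {-6, 2⋅√3})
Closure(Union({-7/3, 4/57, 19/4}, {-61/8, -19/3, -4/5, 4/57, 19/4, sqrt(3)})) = {-61/8, -19/3, -7/3, -4/5, 4/57, 19/4, sqrt(3)}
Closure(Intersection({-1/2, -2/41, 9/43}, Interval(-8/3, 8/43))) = {-1/2, -2/41}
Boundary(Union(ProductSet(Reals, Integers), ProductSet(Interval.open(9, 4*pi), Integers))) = ProductSet(Reals, Integers)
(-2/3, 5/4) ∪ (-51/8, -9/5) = (-51/8, -9/5) ∪ (-2/3, 5/4)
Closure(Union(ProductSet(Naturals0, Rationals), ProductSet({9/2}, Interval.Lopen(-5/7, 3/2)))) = Union(ProductSet({9/2}, Interval(-5/7, 3/2)), ProductSet(Naturals0, Reals))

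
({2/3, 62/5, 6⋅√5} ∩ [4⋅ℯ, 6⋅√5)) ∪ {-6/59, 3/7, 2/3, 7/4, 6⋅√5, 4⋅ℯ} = {-6/59, 3/7, 2/3, 7/4, 62/5, 6⋅√5, 4⋅ℯ}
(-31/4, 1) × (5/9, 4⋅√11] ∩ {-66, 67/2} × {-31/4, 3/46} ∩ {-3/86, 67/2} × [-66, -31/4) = ∅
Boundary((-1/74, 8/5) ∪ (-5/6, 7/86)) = {-5/6, 8/5}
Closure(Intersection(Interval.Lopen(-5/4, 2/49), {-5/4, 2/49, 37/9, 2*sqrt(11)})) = {2/49}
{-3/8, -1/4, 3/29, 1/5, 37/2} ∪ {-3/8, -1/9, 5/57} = {-3/8, -1/4, -1/9, 5/57, 3/29, 1/5, 37/2}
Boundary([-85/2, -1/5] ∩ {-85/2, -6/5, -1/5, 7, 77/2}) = {-85/2, -6/5, -1/5}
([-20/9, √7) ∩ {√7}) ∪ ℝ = ℝ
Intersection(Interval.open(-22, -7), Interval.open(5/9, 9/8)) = EmptySet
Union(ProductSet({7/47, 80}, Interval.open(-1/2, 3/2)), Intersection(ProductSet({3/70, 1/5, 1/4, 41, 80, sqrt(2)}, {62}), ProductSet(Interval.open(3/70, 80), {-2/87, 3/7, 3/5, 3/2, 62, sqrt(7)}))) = Union(ProductSet({7/47, 80}, Interval.open(-1/2, 3/2)), ProductSet({1/5, 1/4, 41, sqrt(2)}, {62}))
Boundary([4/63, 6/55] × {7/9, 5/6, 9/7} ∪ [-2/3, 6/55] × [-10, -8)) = ({-2/3, 6/55} × [-10, -8]) ∪ ([-2/3, 6/55] × {-10, -8}) ∪ ([4/63, 6/55] × {7/9, 5/6, 9/7})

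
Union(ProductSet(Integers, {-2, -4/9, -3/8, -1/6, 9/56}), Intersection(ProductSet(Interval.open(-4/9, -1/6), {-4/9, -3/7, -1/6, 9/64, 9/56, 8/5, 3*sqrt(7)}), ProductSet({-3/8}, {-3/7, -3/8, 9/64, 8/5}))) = Union(ProductSet({-3/8}, {-3/7, 9/64, 8/5}), ProductSet(Integers, {-2, -4/9, -3/8, -1/6, 9/56}))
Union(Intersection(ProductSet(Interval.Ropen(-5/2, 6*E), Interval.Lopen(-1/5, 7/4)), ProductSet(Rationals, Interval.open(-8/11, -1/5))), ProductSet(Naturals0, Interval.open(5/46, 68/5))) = ProductSet(Naturals0, Interval.open(5/46, 68/5))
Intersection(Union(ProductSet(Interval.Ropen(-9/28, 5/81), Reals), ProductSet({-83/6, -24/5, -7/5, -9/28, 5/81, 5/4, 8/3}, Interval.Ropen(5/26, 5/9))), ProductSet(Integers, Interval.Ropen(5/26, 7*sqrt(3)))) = ProductSet(Range(0, 1, 1), Interval.Ropen(5/26, 7*sqrt(3)))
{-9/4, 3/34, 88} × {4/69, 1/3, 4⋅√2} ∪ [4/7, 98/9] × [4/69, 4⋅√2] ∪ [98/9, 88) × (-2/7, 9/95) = ([98/9, 88) × (-2/7, 9/95)) ∪ ({-9/4, 3/34, 88} × {4/69, 1/3, 4⋅√2}) ∪ ([4/7, 98/9] × [4/69, 4⋅√2])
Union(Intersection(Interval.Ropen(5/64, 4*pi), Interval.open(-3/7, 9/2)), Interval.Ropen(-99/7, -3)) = Union(Interval.Ropen(-99/7, -3), Interval.Ropen(5/64, 9/2))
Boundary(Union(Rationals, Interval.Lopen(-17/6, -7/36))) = Union(Interval(-oo, -17/6), Interval(-7/36, oo))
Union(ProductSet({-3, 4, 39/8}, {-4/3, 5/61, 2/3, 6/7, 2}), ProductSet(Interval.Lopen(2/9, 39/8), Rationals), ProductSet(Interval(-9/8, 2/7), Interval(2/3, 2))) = Union(ProductSet({-3, 4, 39/8}, {-4/3, 5/61, 2/3, 6/7, 2}), ProductSet(Interval(-9/8, 2/7), Interval(2/3, 2)), ProductSet(Interval.Lopen(2/9, 39/8), Rationals))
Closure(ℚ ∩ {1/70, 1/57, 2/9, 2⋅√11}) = {1/70, 1/57, 2/9}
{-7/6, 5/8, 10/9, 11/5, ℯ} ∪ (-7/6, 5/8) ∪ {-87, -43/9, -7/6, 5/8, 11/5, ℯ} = {-87, -43/9, 10/9, 11/5, ℯ} ∪ [-7/6, 5/8]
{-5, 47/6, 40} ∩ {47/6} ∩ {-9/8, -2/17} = ∅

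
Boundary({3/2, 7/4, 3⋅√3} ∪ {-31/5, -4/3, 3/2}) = {-31/5, -4/3, 3/2, 7/4, 3⋅√3}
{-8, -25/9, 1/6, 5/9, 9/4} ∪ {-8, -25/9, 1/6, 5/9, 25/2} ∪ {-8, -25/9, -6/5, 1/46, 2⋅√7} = {-8, -25/9, -6/5, 1/46, 1/6, 5/9, 9/4, 25/2, 2⋅√7}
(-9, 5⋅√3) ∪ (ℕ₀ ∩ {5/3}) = (-9, 5⋅√3)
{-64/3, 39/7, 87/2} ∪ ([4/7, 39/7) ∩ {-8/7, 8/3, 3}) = {-64/3, 8/3, 3, 39/7, 87/2}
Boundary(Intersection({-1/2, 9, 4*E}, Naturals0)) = {9}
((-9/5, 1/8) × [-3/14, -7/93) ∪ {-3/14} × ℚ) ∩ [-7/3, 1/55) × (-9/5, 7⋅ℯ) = ((-9/5, 1/55) × [-3/14, -7/93)) ∪ ({-3/14} × (ℚ ∩ (-9/5, 7⋅ℯ)))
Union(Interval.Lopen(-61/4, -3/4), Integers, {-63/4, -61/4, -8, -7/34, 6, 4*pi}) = Union({-63/4, -7/34, 4*pi}, Integers, Interval(-61/4, -3/4))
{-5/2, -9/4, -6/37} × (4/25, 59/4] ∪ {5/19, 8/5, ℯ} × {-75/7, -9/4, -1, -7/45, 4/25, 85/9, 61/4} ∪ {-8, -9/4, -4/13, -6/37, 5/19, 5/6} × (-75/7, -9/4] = ({-5/2, -9/4, -6/37} × (4/25, 59/4]) ∪ ({5/19, 8/5, ℯ} × {-75/7, -9/4, -1, -7/45, 4/25, 85/9, 61/4}) ∪ ({-8, -9/4, -4/13, -6/37, 5/19, 5/6} × (-75/7, -9/4])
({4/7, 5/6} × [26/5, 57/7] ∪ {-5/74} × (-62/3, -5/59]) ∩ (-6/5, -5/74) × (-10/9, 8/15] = ∅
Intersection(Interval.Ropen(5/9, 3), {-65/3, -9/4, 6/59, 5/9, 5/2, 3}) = {5/9, 5/2}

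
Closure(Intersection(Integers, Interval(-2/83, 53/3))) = Range(0, 18, 1)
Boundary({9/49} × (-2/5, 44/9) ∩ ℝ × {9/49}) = {9/49} × {9/49}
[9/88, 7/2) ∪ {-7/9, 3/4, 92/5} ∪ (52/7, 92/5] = {-7/9} ∪ [9/88, 7/2) ∪ (52/7, 92/5]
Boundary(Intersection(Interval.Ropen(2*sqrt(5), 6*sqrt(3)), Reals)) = {6*sqrt(3), 2*sqrt(5)}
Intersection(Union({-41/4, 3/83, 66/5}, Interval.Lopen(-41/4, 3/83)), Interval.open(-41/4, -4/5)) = Interval.open(-41/4, -4/5)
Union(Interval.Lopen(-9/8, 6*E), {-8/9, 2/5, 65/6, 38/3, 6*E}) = Interval.Lopen(-9/8, 6*E)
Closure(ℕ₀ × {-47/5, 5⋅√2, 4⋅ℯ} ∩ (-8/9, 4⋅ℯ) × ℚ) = {0, 1, …, 10} × {-47/5}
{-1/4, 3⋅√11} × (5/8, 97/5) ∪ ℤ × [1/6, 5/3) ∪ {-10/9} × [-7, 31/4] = (ℤ × [1/6, 5/3)) ∪ ({-10/9} × [-7, 31/4]) ∪ ({-1/4, 3⋅√11} × (5/8, 97/5))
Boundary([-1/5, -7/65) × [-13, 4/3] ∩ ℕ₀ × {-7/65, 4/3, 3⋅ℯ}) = ∅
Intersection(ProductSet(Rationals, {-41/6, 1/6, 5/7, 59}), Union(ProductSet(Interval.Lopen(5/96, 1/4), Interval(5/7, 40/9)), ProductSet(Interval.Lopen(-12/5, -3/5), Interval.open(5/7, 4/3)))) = ProductSet(Intersection(Interval.Lopen(5/96, 1/4), Rationals), {5/7})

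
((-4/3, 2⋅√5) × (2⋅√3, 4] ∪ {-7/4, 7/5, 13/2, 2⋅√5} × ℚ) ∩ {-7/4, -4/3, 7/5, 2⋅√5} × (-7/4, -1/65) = {-7/4, 7/5, 2⋅√5} × (ℚ ∩ (-7/4, -1/65))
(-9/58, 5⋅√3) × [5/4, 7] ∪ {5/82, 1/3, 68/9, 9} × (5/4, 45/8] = ({5/82, 1/3, 68/9, 9} × (5/4, 45/8]) ∪ ((-9/58, 5⋅√3) × [5/4, 7])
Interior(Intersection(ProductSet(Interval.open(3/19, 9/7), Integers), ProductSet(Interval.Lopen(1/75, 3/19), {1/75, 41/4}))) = EmptySet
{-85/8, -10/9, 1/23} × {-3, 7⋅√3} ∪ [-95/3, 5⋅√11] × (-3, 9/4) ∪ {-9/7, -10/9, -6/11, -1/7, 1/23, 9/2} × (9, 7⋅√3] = ({-85/8, -10/9, 1/23} × {-3, 7⋅√3}) ∪ ([-95/3, 5⋅√11] × (-3, 9/4)) ∪ ({-9/7, -10/9, -6/11, -1/7, 1/23, 9/2} × (9, 7⋅√3])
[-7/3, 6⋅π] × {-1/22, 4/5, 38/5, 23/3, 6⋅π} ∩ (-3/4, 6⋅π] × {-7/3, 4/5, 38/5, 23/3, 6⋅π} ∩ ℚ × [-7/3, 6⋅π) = (ℚ ∩ (-3/4, 6⋅π]) × {4/5, 38/5, 23/3}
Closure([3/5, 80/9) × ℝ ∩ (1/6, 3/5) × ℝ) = ∅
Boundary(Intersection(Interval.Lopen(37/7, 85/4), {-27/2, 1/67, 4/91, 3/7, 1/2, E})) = EmptySet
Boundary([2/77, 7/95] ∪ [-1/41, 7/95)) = {-1/41, 7/95}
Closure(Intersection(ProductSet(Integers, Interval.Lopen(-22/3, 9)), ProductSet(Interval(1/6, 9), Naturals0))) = ProductSet(Range(1, 10, 1), Range(0, 10, 1))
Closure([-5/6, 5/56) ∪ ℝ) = (-∞, ∞)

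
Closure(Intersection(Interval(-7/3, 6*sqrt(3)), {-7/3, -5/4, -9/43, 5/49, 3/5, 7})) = {-7/3, -5/4, -9/43, 5/49, 3/5, 7}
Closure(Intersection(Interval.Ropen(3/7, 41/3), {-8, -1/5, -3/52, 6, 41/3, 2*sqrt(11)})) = {6, 2*sqrt(11)}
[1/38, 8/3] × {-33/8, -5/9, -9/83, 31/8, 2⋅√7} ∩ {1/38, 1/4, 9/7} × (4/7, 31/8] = {1/38, 1/4, 9/7} × {31/8}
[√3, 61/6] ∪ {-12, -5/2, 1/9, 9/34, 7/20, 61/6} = {-12, -5/2, 1/9, 9/34, 7/20} ∪ [√3, 61/6]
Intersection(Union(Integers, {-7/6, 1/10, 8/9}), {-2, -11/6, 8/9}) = {-2, 8/9}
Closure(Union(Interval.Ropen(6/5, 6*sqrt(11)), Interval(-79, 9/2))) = Interval(-79, 6*sqrt(11))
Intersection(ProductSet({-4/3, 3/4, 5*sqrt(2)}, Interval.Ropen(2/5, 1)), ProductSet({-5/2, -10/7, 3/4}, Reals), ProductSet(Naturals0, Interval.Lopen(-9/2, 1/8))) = EmptySet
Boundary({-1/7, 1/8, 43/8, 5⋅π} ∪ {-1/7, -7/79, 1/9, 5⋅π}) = {-1/7, -7/79, 1/9, 1/8, 43/8, 5⋅π}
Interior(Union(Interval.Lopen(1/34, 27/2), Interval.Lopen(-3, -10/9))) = Union(Interval.open(-3, -10/9), Interval.open(1/34, 27/2))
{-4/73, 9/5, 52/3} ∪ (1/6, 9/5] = {-4/73, 52/3} ∪ (1/6, 9/5]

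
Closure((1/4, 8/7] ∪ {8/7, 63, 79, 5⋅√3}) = [1/4, 8/7] ∪ {63, 79, 5⋅√3}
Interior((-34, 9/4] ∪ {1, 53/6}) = (-34, 9/4)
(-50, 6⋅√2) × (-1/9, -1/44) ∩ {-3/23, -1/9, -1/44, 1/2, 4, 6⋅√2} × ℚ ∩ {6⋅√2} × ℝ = ∅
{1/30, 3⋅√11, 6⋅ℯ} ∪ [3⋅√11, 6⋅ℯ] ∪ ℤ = ℤ ∪ {1/30} ∪ [3⋅√11, 6⋅ℯ]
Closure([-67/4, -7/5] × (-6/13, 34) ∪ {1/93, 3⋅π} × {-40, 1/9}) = ({1/93, 3⋅π} × {-40, 1/9}) ∪ ([-67/4, -7/5] × [-6/13, 34])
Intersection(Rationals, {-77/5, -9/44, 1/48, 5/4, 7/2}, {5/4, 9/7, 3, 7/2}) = {5/4, 7/2}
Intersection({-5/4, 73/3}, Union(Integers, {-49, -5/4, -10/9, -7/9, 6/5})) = {-5/4}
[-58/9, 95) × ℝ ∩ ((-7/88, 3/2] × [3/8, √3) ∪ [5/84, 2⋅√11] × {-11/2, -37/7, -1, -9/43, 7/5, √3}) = ((-7/88, 3/2] × [3/8, √3)) ∪ ([5/84, 2⋅√11] × {-11/2, -37/7, -1, -9/43, 7/5, √3})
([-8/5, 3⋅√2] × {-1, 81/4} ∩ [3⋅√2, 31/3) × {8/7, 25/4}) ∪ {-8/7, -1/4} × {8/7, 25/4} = {-8/7, -1/4} × {8/7, 25/4}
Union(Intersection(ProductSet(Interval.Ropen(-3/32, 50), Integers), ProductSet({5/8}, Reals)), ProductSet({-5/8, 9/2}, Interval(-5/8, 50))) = Union(ProductSet({5/8}, Integers), ProductSet({-5/8, 9/2}, Interval(-5/8, 50)))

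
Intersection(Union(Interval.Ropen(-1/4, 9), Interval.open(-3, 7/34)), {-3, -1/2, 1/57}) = {-1/2, 1/57}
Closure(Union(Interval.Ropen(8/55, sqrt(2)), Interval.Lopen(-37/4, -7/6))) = Union(Interval(-37/4, -7/6), Interval(8/55, sqrt(2)))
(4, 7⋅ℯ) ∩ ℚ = ℚ ∩ (4, 7⋅ℯ)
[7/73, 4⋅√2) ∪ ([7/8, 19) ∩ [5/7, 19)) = [7/73, 19)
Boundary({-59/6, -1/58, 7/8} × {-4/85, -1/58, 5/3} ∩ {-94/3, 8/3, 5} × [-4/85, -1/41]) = ∅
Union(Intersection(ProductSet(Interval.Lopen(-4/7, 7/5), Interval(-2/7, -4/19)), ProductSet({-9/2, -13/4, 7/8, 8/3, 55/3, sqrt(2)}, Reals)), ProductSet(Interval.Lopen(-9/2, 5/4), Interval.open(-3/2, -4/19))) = Union(ProductSet({7/8}, Interval(-2/7, -4/19)), ProductSet(Interval.Lopen(-9/2, 5/4), Interval.open(-3/2, -4/19)))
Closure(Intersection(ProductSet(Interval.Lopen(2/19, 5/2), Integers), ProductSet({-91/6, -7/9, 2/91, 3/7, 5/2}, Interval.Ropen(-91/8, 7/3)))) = ProductSet({3/7, 5/2}, Range(-11, 3, 1))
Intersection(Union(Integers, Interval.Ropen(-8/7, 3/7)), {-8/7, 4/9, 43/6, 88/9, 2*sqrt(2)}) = {-8/7}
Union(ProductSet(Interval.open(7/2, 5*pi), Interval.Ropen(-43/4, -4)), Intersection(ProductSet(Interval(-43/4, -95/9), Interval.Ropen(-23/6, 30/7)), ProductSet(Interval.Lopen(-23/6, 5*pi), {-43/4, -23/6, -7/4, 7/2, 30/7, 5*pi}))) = ProductSet(Interval.open(7/2, 5*pi), Interval.Ropen(-43/4, -4))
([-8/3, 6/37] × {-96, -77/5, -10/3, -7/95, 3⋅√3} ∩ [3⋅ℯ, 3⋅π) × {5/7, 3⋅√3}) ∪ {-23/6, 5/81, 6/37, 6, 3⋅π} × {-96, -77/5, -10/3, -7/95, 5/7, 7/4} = {-23/6, 5/81, 6/37, 6, 3⋅π} × {-96, -77/5, -10/3, -7/95, 5/7, 7/4}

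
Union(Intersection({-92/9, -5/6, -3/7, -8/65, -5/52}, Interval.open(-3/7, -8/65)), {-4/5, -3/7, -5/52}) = {-4/5, -3/7, -5/52}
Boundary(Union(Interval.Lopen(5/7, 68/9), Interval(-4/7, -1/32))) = {-4/7, -1/32, 5/7, 68/9}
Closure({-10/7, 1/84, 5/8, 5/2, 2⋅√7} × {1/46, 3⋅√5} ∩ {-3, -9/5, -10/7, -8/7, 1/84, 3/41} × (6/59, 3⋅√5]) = {-10/7, 1/84} × {3⋅√5}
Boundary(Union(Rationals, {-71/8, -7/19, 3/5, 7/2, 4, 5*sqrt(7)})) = Reals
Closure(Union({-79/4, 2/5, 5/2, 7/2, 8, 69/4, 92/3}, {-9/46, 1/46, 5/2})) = {-79/4, -9/46, 1/46, 2/5, 5/2, 7/2, 8, 69/4, 92/3}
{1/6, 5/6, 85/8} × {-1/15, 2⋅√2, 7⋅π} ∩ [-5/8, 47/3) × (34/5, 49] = {1/6, 5/6, 85/8} × {7⋅π}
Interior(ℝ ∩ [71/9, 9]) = (71/9, 9)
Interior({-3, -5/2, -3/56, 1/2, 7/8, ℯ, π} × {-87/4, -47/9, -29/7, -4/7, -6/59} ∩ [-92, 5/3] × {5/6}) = ∅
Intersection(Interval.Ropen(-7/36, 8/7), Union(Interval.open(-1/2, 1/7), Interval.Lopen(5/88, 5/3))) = Interval.Ropen(-7/36, 8/7)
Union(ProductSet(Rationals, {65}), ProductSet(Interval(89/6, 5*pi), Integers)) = Union(ProductSet(Interval(89/6, 5*pi), Integers), ProductSet(Rationals, {65}))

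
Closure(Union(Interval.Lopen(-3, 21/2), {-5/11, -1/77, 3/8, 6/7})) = Interval(-3, 21/2)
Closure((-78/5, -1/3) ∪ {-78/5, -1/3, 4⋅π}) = [-78/5, -1/3] ∪ {4⋅π}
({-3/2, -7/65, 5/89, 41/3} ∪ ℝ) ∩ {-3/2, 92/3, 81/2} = {-3/2, 92/3, 81/2}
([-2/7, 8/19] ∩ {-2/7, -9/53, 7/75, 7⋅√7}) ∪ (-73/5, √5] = (-73/5, √5]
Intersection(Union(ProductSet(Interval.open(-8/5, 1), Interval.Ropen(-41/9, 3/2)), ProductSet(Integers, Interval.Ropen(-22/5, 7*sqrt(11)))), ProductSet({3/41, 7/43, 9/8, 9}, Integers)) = Union(ProductSet({9}, Range(-4, 24, 1)), ProductSet({3/41, 7/43}, Range(-4, 2, 1)))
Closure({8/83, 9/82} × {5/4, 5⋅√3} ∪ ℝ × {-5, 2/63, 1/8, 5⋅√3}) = ({8/83, 9/82} × {5/4, 5⋅√3}) ∪ (ℝ × {-5, 2/63, 1/8, 5⋅√3})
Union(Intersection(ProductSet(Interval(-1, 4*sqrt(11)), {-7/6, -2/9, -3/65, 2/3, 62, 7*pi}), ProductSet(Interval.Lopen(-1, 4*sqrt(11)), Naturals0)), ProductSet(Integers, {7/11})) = Union(ProductSet(Integers, {7/11}), ProductSet(Interval.Lopen(-1, 4*sqrt(11)), {62}))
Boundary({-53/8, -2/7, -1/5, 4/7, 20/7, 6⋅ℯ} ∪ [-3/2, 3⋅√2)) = {-53/8, -3/2, 3⋅√2, 6⋅ℯ}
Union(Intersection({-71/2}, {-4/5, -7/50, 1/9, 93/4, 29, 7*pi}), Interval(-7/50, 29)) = Interval(-7/50, 29)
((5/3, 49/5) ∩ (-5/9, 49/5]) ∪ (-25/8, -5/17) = (-25/8, -5/17) ∪ (5/3, 49/5)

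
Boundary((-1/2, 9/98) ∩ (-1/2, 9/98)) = {-1/2, 9/98}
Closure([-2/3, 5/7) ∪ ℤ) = ℤ ∪ [-2/3, 5/7]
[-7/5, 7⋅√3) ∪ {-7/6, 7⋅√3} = [-7/5, 7⋅√3]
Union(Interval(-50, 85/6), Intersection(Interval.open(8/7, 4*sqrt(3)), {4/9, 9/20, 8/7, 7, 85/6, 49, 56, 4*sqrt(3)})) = Interval(-50, 85/6)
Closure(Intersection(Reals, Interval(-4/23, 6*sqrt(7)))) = Interval(-4/23, 6*sqrt(7))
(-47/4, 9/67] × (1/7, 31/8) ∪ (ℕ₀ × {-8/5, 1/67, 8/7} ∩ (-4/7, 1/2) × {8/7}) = (-47/4, 9/67] × (1/7, 31/8)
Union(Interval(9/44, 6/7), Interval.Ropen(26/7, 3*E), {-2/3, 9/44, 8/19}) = Union({-2/3}, Interval(9/44, 6/7), Interval.Ropen(26/7, 3*E))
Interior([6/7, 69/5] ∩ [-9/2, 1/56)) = ∅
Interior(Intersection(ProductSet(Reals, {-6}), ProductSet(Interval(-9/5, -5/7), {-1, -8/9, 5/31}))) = EmptySet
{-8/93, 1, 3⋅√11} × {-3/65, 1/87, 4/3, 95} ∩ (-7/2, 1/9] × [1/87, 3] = {-8/93} × {1/87, 4/3}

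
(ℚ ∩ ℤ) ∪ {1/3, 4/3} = ℤ ∪ {1/3, 4/3}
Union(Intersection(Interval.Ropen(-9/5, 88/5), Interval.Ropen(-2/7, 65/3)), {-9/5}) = Union({-9/5}, Interval.Ropen(-2/7, 88/5))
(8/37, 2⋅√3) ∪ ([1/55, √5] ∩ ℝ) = [1/55, 2⋅√3)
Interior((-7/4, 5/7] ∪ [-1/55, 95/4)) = (-7/4, 95/4)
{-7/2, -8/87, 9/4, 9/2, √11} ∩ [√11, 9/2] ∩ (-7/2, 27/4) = {9/2, √11}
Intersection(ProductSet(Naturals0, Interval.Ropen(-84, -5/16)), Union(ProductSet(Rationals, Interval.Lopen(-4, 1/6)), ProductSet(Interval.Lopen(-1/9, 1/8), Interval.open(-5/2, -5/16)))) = ProductSet(Naturals0, Interval.open(-4, -5/16))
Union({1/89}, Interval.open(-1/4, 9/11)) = Interval.open(-1/4, 9/11)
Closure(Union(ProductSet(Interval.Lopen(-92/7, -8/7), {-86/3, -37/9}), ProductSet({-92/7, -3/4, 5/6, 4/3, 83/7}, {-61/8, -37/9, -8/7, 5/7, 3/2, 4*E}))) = Union(ProductSet({-92/7, -3/4, 5/6, 4/3, 83/7}, {-61/8, -37/9, -8/7, 5/7, 3/2, 4*E}), ProductSet(Interval(-92/7, -8/7), {-86/3, -37/9}))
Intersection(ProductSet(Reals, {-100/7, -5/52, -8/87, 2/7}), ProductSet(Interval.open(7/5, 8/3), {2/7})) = ProductSet(Interval.open(7/5, 8/3), {2/7})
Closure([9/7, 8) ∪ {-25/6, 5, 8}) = {-25/6} ∪ [9/7, 8]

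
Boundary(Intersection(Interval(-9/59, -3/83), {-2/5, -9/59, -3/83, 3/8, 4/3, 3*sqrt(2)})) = {-9/59, -3/83}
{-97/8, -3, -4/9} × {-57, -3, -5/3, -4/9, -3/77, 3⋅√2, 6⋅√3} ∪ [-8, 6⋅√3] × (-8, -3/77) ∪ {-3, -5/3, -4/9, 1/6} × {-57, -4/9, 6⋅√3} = ({-3, -5/3, -4/9, 1/6} × {-57, -4/9, 6⋅√3}) ∪ ([-8, 6⋅√3] × (-8, -3/77)) ∪ ({-97/8, -3, -4/9} × {-57, -3, -5/3, -4/9, -3/77, 3⋅√2, 6⋅√3})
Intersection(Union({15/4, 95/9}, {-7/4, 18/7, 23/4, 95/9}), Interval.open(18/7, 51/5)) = {15/4, 23/4}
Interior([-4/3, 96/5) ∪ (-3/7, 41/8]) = (-4/3, 96/5)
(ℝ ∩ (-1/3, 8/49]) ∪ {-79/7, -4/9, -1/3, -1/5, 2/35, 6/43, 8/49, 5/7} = {-79/7, -4/9, 5/7} ∪ [-1/3, 8/49]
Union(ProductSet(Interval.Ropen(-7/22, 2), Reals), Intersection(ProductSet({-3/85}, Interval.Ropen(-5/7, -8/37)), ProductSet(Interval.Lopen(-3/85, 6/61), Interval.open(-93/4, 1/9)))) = ProductSet(Interval.Ropen(-7/22, 2), Reals)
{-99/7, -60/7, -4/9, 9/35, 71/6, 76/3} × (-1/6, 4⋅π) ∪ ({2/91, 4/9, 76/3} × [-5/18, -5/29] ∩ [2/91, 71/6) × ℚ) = ({2/91, 4/9} × (ℚ ∩ [-5/18, -5/29])) ∪ ({-99/7, -60/7, -4/9, 9/35, 71/6, 76/3} × (-1/6, 4⋅π))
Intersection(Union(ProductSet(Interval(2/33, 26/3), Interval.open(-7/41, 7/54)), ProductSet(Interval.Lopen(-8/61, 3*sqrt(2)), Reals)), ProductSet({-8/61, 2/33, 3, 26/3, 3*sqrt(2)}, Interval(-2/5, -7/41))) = ProductSet({2/33, 3, 3*sqrt(2)}, Interval(-2/5, -7/41))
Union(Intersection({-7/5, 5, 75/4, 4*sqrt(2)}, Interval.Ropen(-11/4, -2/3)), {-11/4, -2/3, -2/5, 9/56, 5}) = {-11/4, -7/5, -2/3, -2/5, 9/56, 5}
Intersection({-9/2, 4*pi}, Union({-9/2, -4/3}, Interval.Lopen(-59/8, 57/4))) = {-9/2, 4*pi}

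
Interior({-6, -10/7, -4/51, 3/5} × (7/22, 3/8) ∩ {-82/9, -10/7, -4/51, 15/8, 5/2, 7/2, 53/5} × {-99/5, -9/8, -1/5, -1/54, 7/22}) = ∅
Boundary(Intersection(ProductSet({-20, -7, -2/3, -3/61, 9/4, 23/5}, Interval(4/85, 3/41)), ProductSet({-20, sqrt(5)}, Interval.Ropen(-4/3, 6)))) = ProductSet({-20}, Interval(4/85, 3/41))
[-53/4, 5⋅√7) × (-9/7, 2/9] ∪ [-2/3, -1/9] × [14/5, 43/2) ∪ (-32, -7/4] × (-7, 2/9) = ((-32, -7/4] × (-7, 2/9)) ∪ ([-2/3, -1/9] × [14/5, 43/2)) ∪ ([-53/4, 5⋅√7) × (-9/7, 2/9])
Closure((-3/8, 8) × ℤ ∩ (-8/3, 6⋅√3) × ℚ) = [-3/8, 8] × ℤ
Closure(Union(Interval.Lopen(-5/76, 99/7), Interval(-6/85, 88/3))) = Interval(-6/85, 88/3)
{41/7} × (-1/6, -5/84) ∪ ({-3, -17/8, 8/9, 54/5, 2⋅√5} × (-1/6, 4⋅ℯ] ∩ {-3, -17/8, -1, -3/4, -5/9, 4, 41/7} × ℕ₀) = ({41/7} × (-1/6, -5/84)) ∪ ({-3, -17/8} × {0, 1, …, 10})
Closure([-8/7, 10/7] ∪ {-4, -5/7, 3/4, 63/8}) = {-4, 63/8} ∪ [-8/7, 10/7]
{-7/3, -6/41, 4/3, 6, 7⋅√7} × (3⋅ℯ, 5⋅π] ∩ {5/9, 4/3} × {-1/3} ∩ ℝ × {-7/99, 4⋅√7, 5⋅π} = ∅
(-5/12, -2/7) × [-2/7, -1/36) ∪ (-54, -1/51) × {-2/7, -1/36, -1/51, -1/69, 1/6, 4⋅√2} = ((-5/12, -2/7) × [-2/7, -1/36)) ∪ ((-54, -1/51) × {-2/7, -1/36, -1/51, -1/69, 1/6, 4⋅√2})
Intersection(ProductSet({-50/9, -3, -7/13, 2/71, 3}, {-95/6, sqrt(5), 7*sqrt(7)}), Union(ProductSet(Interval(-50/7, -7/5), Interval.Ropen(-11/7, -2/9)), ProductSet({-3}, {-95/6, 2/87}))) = ProductSet({-3}, {-95/6})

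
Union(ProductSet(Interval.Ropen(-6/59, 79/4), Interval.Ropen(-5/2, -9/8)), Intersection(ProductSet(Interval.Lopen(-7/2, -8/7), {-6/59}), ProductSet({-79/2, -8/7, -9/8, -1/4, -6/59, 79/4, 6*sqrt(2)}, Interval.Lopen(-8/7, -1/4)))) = ProductSet(Interval.Ropen(-6/59, 79/4), Interval.Ropen(-5/2, -9/8))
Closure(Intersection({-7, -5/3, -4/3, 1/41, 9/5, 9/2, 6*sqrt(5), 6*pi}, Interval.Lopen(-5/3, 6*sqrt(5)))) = {-4/3, 1/41, 9/5, 9/2, 6*sqrt(5)}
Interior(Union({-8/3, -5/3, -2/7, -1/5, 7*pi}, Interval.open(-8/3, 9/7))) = Interval.open(-8/3, 9/7)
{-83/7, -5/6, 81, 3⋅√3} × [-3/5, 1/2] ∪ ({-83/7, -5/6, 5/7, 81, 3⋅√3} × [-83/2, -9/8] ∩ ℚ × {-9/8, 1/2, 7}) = ({-83/7, -5/6, 5/7, 81} × {-9/8}) ∪ ({-83/7, -5/6, 81, 3⋅√3} × [-3/5, 1/2])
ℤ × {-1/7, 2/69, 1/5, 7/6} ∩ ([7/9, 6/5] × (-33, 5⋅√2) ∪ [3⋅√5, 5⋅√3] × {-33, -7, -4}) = {1} × {-1/7, 2/69, 1/5, 7/6}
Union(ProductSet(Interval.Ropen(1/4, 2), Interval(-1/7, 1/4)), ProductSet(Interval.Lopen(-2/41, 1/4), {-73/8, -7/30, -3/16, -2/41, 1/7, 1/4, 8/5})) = Union(ProductSet(Interval.Lopen(-2/41, 1/4), {-73/8, -7/30, -3/16, -2/41, 1/7, 1/4, 8/5}), ProductSet(Interval.Ropen(1/4, 2), Interval(-1/7, 1/4)))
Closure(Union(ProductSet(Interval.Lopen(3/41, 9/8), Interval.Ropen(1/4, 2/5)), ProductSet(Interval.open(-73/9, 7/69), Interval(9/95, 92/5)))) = Union(ProductSet({9/8}, Interval(1/4, 2/5)), ProductSet({-73/9, 7/69}, Union(Interval(9/95, 1/4), Interval(2/5, 92/5))), ProductSet(Interval(-73/9, 7/69), {9/95, 92/5}), ProductSet(Interval.Ropen(-73/9, 7/69), Interval(9/95, 92/5)), ProductSet(Interval.Lopen(3/41, 9/8), Interval.Ropen(1/4, 2/5)), ProductSet(Interval(7/69, 9/8), {1/4, 2/5}))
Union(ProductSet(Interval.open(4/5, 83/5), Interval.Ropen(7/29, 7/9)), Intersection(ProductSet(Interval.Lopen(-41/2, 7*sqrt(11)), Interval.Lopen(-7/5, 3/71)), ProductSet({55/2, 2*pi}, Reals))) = Union(ProductSet({2*pi}, Interval.Lopen(-7/5, 3/71)), ProductSet(Interval.open(4/5, 83/5), Interval.Ropen(7/29, 7/9)))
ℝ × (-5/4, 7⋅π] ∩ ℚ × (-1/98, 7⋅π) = ℚ × (-1/98, 7⋅π)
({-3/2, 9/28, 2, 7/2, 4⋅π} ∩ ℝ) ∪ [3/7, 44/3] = {-3/2, 9/28} ∪ [3/7, 44/3]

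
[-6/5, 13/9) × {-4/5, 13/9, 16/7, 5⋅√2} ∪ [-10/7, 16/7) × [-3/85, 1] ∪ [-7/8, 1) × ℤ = ([-7/8, 1) × ℤ) ∪ ([-10/7, 16/7) × [-3/85, 1]) ∪ ([-6/5, 13/9) × {-4/5, 13/9, 16/7, 5⋅√2})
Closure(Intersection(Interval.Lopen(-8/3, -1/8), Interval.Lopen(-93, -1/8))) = Interval(-8/3, -1/8)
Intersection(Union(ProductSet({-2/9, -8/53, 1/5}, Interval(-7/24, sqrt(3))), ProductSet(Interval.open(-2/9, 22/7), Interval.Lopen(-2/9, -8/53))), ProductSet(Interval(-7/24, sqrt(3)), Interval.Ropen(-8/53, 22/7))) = Union(ProductSet({-2/9, -8/53, 1/5}, Interval(-8/53, sqrt(3))), ProductSet(Interval.Lopen(-2/9, sqrt(3)), {-8/53}))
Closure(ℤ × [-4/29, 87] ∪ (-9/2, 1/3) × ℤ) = (ℤ × [-4/29, 87]) ∪ ([-9/2, 1/3] × ℤ)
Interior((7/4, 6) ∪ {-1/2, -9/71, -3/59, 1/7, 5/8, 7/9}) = (7/4, 6)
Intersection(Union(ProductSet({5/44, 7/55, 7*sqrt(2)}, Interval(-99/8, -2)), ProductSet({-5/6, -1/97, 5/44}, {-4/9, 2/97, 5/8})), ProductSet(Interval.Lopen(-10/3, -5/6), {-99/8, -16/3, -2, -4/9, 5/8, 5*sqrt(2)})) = ProductSet({-5/6}, {-4/9, 5/8})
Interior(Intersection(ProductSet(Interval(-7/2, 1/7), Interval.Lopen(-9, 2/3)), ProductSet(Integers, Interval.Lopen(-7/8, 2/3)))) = EmptySet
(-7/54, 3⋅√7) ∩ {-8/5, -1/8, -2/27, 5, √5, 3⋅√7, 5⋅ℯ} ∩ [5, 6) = {5}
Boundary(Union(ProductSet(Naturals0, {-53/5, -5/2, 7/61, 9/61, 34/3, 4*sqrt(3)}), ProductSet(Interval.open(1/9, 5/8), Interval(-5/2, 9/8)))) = Union(ProductSet(Complement(Naturals0, Interval.open(1/9, 5/8)), {-53/5, -5/2, 7/61, 9/61, 34/3, 4*sqrt(3)}), ProductSet({1/9, 5/8}, Interval(-5/2, 9/8)), ProductSet(Interval(1/9, 5/8), {-5/2, 9/8}), ProductSet(Naturals0, {-53/5, -5/2, 34/3, 4*sqrt(3)}))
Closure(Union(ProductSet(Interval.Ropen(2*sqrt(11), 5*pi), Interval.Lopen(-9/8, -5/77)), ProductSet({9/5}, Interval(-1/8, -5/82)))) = Union(ProductSet({9/5}, Interval(-1/8, -5/82)), ProductSet({2*sqrt(11), 5*pi}, Interval(-9/8, -5/77)), ProductSet(Interval(2*sqrt(11), 5*pi), {-9/8, -5/77}), ProductSet(Interval.Ropen(2*sqrt(11), 5*pi), Interval.Lopen(-9/8, -5/77)))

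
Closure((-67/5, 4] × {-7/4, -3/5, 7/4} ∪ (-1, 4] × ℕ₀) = ([-1, 4] × ℕ₀) ∪ ([-67/5, 4] × {-7/4, -3/5, 7/4})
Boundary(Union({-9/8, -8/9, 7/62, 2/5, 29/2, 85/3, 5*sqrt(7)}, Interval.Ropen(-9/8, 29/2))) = {-9/8, 29/2, 85/3}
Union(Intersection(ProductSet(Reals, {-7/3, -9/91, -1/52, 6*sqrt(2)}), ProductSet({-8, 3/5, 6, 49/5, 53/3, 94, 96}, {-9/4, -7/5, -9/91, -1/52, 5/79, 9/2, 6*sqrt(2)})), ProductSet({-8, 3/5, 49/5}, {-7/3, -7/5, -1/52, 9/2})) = Union(ProductSet({-8, 3/5, 49/5}, {-7/3, -7/5, -1/52, 9/2}), ProductSet({-8, 3/5, 6, 49/5, 53/3, 94, 96}, {-9/91, -1/52, 6*sqrt(2)}))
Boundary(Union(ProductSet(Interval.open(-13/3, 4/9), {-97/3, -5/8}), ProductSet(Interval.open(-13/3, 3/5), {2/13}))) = Union(ProductSet(Interval(-13/3, 4/9), {-97/3, -5/8}), ProductSet(Interval(-13/3, 3/5), {2/13}))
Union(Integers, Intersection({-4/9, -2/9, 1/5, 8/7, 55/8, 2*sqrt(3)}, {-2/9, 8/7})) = Union({-2/9, 8/7}, Integers)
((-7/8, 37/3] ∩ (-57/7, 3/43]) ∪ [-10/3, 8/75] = [-10/3, 8/75]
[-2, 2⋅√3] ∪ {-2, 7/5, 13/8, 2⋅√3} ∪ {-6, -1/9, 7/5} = {-6} ∪ [-2, 2⋅√3]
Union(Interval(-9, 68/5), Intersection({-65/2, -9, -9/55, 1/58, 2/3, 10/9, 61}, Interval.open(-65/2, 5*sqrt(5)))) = Interval(-9, 68/5)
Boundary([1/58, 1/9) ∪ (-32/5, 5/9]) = {-32/5, 5/9}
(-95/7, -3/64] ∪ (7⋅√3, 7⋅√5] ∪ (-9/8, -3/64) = (-95/7, -3/64] ∪ (7⋅√3, 7⋅√5]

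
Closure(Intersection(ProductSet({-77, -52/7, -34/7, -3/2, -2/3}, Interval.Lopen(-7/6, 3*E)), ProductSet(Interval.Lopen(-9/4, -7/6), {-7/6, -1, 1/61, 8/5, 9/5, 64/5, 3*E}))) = ProductSet({-3/2}, {-1, 1/61, 8/5, 9/5, 3*E})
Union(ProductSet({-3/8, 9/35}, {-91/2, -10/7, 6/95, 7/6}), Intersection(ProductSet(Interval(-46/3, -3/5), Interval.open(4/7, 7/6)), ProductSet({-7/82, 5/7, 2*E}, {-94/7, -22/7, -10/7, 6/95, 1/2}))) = ProductSet({-3/8, 9/35}, {-91/2, -10/7, 6/95, 7/6})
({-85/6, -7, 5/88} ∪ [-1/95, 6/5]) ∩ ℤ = {-7} ∪ {0, 1}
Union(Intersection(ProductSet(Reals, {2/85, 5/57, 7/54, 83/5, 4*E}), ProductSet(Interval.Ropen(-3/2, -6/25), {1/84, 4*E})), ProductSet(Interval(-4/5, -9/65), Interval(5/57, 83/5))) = Union(ProductSet(Interval.Ropen(-3/2, -6/25), {4*E}), ProductSet(Interval(-4/5, -9/65), Interval(5/57, 83/5)))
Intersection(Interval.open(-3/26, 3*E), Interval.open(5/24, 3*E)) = Interval.open(5/24, 3*E)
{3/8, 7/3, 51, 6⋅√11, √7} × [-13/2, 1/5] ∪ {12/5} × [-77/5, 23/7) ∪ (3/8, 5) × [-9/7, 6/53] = ({12/5} × [-77/5, 23/7)) ∪ ((3/8, 5) × [-9/7, 6/53]) ∪ ({3/8, 7/3, 51, 6⋅√11, √7} × [-13/2, 1/5])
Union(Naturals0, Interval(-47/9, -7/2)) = Union(Interval(-47/9, -7/2), Naturals0)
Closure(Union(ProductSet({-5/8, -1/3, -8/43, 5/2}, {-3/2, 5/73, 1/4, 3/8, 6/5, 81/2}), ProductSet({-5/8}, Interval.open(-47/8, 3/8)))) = Union(ProductSet({-5/8}, Interval(-47/8, 3/8)), ProductSet({-5/8, -1/3, -8/43, 5/2}, {-3/2, 5/73, 1/4, 3/8, 6/5, 81/2}))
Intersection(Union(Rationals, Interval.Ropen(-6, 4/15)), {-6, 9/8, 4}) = {-6, 9/8, 4}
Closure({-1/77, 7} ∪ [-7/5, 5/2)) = [-7/5, 5/2] ∪ {7}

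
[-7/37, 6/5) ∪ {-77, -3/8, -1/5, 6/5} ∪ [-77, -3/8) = [-77, -3/8] ∪ {-1/5} ∪ [-7/37, 6/5]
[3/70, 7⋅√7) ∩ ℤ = {1, 2, …, 18}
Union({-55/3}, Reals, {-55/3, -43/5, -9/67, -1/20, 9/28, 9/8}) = Reals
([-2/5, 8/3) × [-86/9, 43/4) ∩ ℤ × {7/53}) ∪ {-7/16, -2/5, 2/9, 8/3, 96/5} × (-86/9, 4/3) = ({0, 1, 2} × {7/53}) ∪ ({-7/16, -2/5, 2/9, 8/3, 96/5} × (-86/9, 4/3))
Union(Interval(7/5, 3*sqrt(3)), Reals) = Interval(-oo, oo)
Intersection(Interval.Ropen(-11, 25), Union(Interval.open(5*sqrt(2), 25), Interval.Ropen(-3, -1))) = Union(Interval.Ropen(-3, -1), Interval.open(5*sqrt(2), 25))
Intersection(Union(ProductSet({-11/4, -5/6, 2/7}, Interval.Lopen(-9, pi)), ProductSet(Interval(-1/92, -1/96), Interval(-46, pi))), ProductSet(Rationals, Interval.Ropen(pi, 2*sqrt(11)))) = ProductSet(Union({-11/4, -5/6, 2/7}, Intersection(Interval(-1/92, -1/96), Rationals)), {pi})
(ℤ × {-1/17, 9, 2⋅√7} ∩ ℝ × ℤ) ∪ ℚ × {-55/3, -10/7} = (ℤ × {9}) ∪ (ℚ × {-55/3, -10/7})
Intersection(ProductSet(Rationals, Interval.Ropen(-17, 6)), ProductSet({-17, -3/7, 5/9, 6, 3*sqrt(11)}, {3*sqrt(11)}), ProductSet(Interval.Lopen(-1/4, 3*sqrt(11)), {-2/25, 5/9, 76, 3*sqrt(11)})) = EmptySet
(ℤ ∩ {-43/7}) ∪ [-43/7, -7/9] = [-43/7, -7/9]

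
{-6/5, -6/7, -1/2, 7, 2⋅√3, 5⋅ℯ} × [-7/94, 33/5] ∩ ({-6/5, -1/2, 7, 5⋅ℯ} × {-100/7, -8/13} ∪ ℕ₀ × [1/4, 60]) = {7} × [1/4, 33/5]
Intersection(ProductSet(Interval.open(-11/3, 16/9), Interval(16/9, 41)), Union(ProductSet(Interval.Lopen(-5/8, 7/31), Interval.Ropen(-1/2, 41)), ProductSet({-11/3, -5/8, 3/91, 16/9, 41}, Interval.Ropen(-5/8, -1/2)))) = ProductSet(Interval.Lopen(-5/8, 7/31), Interval.Ropen(16/9, 41))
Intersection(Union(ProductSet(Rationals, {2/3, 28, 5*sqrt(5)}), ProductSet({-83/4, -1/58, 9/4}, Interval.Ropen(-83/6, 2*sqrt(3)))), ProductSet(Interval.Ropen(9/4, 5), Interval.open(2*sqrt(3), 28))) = ProductSet(Intersection(Interval.Ropen(9/4, 5), Rationals), {5*sqrt(5)})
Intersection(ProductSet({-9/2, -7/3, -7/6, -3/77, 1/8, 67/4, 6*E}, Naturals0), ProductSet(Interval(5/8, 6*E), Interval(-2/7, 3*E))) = ProductSet({6*E}, Range(0, 9, 1))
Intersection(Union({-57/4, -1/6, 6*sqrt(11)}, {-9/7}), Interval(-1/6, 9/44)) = {-1/6}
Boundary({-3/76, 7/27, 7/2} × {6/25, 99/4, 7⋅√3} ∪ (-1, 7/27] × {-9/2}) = ([-1, 7/27] × {-9/2}) ∪ ({-3/76, 7/27, 7/2} × {6/25, 99/4, 7⋅√3})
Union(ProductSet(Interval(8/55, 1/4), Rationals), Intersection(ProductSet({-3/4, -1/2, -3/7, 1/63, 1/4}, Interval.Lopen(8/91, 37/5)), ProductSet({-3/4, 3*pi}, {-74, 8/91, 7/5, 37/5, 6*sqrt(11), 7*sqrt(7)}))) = Union(ProductSet({-3/4}, {7/5, 37/5}), ProductSet(Interval(8/55, 1/4), Rationals))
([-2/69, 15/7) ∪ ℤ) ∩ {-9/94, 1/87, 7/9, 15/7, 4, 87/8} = {1/87, 7/9, 4}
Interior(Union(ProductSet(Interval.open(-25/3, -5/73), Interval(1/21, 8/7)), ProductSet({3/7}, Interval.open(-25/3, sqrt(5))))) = ProductSet(Interval.open(-25/3, -5/73), Interval.open(1/21, 8/7))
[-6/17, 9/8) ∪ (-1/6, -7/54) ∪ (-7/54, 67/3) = [-6/17, 67/3)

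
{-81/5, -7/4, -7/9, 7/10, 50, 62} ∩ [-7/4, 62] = {-7/4, -7/9, 7/10, 50, 62}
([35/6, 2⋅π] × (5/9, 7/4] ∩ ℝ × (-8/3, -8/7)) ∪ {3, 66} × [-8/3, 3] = {3, 66} × [-8/3, 3]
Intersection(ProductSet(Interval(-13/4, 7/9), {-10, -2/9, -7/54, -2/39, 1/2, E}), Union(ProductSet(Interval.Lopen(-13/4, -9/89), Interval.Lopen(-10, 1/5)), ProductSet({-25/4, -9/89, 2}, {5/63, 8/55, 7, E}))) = Union(ProductSet({-9/89}, {E}), ProductSet(Interval.Lopen(-13/4, -9/89), {-2/9, -7/54, -2/39}))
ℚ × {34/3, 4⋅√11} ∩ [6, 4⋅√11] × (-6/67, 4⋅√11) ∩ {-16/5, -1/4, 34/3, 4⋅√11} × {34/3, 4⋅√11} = {34/3} × {34/3}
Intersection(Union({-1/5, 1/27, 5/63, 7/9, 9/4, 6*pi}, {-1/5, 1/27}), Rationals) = {-1/5, 1/27, 5/63, 7/9, 9/4}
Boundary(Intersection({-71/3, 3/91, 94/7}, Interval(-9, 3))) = {3/91}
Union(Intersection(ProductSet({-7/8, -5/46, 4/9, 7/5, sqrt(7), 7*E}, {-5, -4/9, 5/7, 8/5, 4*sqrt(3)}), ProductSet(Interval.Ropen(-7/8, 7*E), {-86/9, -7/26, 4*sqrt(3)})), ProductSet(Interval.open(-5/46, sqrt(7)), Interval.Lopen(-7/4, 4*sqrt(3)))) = Union(ProductSet({-7/8, -5/46, 4/9, 7/5, sqrt(7)}, {4*sqrt(3)}), ProductSet(Interval.open(-5/46, sqrt(7)), Interval.Lopen(-7/4, 4*sqrt(3))))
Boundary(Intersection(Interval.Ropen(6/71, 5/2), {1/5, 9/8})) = {1/5, 9/8}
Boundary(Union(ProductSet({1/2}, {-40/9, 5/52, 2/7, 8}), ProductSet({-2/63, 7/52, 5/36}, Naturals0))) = Union(ProductSet({1/2}, {-40/9, 5/52, 2/7, 8}), ProductSet({-2/63, 7/52, 5/36}, Naturals0))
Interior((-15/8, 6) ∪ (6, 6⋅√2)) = (-15/8, 6) ∪ (6, 6⋅√2)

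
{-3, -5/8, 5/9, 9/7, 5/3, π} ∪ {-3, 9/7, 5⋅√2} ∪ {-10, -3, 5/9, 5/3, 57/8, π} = {-10, -3, -5/8, 5/9, 9/7, 5/3, 57/8, 5⋅√2, π}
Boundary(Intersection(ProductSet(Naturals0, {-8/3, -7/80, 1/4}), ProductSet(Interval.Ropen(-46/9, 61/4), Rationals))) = ProductSet(Range(0, 16, 1), {-8/3, -7/80, 1/4})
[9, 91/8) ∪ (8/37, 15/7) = (8/37, 15/7) ∪ [9, 91/8)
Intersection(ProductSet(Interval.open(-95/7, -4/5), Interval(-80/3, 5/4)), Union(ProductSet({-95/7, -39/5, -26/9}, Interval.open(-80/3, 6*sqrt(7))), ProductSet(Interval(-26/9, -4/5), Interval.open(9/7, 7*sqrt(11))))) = ProductSet({-39/5, -26/9}, Interval.Lopen(-80/3, 5/4))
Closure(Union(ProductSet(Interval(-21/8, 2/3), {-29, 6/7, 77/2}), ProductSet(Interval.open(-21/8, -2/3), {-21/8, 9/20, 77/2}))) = Union(ProductSet(Interval(-21/8, -2/3), {-21/8, 9/20, 77/2}), ProductSet(Interval(-21/8, 2/3), {-29, 6/7, 77/2}))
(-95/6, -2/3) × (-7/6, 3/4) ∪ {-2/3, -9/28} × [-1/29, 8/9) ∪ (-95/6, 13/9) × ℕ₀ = ((-95/6, 13/9) × ℕ₀) ∪ ({-2/3, -9/28} × [-1/29, 8/9)) ∪ ((-95/6, -2/3) × (-7/6, 3/4))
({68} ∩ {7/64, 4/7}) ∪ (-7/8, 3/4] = (-7/8, 3/4]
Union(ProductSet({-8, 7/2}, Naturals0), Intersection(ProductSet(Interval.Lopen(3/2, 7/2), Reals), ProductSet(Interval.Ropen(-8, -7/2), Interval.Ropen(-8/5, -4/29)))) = ProductSet({-8, 7/2}, Naturals0)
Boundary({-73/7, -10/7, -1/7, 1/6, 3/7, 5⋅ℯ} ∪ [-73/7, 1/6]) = {-73/7, 1/6, 3/7, 5⋅ℯ}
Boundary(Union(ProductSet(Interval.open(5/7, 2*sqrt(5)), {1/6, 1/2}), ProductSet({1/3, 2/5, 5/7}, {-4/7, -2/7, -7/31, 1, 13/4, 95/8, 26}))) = Union(ProductSet({1/3, 2/5, 5/7}, {-4/7, -2/7, -7/31, 1, 13/4, 95/8, 26}), ProductSet(Interval(5/7, 2*sqrt(5)), {1/6, 1/2}))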